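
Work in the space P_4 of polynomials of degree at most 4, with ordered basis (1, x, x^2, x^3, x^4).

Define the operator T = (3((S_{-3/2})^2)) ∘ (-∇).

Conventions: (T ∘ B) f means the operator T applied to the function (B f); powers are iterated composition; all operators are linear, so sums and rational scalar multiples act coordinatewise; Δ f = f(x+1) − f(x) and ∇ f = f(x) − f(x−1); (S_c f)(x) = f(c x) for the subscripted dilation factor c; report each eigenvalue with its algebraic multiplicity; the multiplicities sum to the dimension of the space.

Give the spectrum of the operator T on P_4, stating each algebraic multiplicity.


image of 1: 0
image of x: -3
image of x^2: -(27/2)x + 3
image of x^3: -(729/16)x^2 + (81/4)x - 3
image of x^4: -(2187/16)x^3 + (729/8)x^2 - 27x + 3
the matrix is upper triangular; its diagonal is (0, 0, 0, 0, 0)
for a triangular matrix the eigenvalues are the diagonal entries, with algebraic multiplicity their repetition count

λ = 0 (multiplicity 5)


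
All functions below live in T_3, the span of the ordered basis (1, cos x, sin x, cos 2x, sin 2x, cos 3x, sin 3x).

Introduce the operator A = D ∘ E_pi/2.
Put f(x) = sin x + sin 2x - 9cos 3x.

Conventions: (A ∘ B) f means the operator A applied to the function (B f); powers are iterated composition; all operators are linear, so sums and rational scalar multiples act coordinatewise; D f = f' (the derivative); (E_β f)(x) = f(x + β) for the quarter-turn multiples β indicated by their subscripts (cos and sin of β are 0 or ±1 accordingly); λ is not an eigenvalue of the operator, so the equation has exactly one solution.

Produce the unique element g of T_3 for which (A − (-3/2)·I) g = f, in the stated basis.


the image equals g(x) = 2sin x + (8/25)cos 2x + (6/25)sin 2x - 2cos 3x

write g with unknown coordinates in the stated basis and equate coefficients in (A − (-3/2)·I) g = f
solving from the highest basis element down gives g = 2sin x + (8/25)cos 2x + (6/25)sin 2x - 2cos 3x
check: A g = -2sin x - (12/25)cos 2x + (16/25)sin 2x - 6cos 3x
so A g − (-3/2)·g = sin x + sin 2x - 9cos 3x = f ✓


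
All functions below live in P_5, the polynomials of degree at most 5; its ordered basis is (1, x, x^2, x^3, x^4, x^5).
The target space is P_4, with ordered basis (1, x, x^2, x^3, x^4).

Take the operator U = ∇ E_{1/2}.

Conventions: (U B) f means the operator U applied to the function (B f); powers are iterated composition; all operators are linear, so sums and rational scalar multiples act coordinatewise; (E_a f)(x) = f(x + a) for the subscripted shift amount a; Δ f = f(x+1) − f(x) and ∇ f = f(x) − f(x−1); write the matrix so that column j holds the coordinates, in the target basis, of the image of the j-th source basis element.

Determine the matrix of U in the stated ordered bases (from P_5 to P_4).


the matrix is [[0, 1, 0, 1/4, 0, 1/16]; [0, 0, 2, 0, 1, 0]; [0, 0, 0, 3, 0, 5/2]; [0, 0, 0, 0, 4, 0]; [0, 0, 0, 0, 0, 5]] (rows listed top to bottom)

image of 1: 0
image of x: 1
image of x^2: 2x
image of x^3: 3x^2 + 1/4
image of x^4: 4x^3 + x
image of x^5: 5x^4 + (5/2)x^2 + 1/16
each image's coordinates form column j of the matrix


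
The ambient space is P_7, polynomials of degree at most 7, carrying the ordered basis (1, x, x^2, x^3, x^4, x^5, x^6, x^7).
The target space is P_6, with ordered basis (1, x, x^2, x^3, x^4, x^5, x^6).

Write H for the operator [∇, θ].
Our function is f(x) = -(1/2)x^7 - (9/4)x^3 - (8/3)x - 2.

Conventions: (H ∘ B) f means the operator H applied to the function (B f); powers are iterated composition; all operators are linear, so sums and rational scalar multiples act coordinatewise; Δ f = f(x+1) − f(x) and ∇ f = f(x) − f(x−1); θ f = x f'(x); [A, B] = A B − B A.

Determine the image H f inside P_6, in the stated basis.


θ f = -(7/2)x^7 - (27/4)x^3 - (8/3)x
∇ θ f = -(49/2)x^6 + (147/2)x^5 - (245/2)x^4 + (245/2)x^3 - (375/4)x^2 + (179/4)x - 155/12
∇ f = -(7/2)x^6 + (21/2)x^5 - (35/2)x^4 + (35/2)x^3 - (69/4)x^2 + (41/4)x - 65/12
θ ∇ f = -21x^6 + (105/2)x^5 - 70x^4 + (105/2)x^3 - (69/2)x^2 + (41/4)x
[∇, θ] f = -(7/2)x^6 + 21x^5 - (105/2)x^4 + 70x^3 - (237/4)x^2 + (69/2)x - 155/12

g(x) = -(7/2)x^6 + 21x^5 - (105/2)x^4 + 70x^3 - (237/4)x^2 + (69/2)x - 155/12


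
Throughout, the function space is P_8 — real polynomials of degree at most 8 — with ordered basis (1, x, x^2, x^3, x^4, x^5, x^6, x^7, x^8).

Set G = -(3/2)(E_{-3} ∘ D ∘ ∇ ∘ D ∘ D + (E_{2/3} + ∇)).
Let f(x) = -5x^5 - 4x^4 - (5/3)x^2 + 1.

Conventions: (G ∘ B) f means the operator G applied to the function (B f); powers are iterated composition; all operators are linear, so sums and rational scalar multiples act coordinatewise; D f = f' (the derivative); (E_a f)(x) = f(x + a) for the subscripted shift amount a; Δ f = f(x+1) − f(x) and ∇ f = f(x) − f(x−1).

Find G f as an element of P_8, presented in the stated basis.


D f = -25x^4 - 16x^3 - (10/3)x
D D f = -100x^3 - 48x^2 - 10/3
∇ D D f = -300x^2 + 204x - 52
D (∇ ∘ D) D f = -600x + 204
E_{-3} D (∇ ∘ D) D f = -600x + 2004
E_{2/3} f = -5x^5 - (62/3)x^4 - (296/9)x^3 - (733/27)x^2 - (964/81)x - 289/243
∇ f = -25x^4 + 34x^3 - 26x^2 + (17/3)x + 2/3
(E_{2/3} + ∇) f = -5x^5 - (137/3)x^4 + (10/9)x^3 - (1435/27)x^2 - (505/81)x - 127/243
(E_{-3} ∘ D ∘ ∇ ∘ D ∘ D + (E_{2/3} + ∇)) f = -5x^5 - (137/3)x^4 + (10/9)x^3 - (1435/27)x^2 - (49105/81)x + 486845/243
(-(3/2)(E_{-3} ∘ D ∘ ∇ ∘ D ∘ D + (E_{2/3} + ∇))) f = (15/2)x^5 + (137/2)x^4 - (5/3)x^3 + (1435/18)x^2 + (49105/54)x - 486845/162

g(x) = (15/2)x^5 + (137/2)x^4 - (5/3)x^3 + (1435/18)x^2 + (49105/54)x - 486845/162


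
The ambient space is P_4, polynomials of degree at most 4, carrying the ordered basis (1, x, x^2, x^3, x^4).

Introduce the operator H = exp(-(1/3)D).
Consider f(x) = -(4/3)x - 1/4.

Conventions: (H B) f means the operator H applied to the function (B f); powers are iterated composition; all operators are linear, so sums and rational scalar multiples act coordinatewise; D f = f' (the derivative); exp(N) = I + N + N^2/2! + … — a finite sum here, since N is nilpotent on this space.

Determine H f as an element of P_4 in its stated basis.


g(x) = -(4/3)x + 7/36

order-1 term: 4/9
the series for exp(-(1/3)D) f terminates at order 1
exp(-(1/3)D) f = -(4/3)x + 7/36


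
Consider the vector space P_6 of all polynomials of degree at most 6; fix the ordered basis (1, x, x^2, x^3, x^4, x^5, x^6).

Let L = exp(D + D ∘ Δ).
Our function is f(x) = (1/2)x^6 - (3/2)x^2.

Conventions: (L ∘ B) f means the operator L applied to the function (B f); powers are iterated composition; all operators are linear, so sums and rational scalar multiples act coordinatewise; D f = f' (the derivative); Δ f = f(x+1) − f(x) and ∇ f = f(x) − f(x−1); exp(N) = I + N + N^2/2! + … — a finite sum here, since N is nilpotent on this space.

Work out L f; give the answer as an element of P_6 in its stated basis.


g(x) = (1/2)x^6 + 3x^5 + (45/2)x^4 + 100x^3 + 306x^2 + 585x + 524

order-1 term: 3x^5 + 15x^4 + 30x^3 + 30x^2 + 12x
order-2 term: (15/2)x^4 + 60x^3 + 180x^2 + 240x + 237/2
order-3 term: 10x^3 + 90x^2 + 270x + 270
order-4 term: (15/2)x^2 + 60x + 120
order-5 term: 3x + 15
order-6 term: 1/2
the series for exp(D + D ∘ Δ) f terminates at order 6
exp(D + D ∘ Δ) f = (1/2)x^6 + 3x^5 + (45/2)x^4 + 100x^3 + 306x^2 + 585x + 524


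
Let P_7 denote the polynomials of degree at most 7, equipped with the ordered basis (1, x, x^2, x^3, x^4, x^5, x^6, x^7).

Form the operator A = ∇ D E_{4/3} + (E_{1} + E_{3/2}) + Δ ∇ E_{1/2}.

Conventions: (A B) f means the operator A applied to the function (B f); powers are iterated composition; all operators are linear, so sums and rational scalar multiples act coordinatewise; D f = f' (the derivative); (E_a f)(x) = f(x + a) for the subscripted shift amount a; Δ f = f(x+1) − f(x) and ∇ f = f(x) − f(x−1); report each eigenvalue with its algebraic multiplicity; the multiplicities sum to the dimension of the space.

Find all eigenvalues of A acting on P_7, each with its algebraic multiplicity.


λ = 2 (multiplicity 8)

image of 1: 2
image of x: 2x + 5/2
image of x^2: 2x^2 + 5x + 29/4
image of x^3: 2x^3 + (15/2)x^2 + (87/4)x + 99/8
image of x^4: 2x^4 + 10x^3 + (87/2)x^2 + (99/2)x + 979/48
image of x^5: 2x^5 + (25/2)x^4 + (145/2)x^3 + (495/4)x^2 + (4895/48)x + 27505/864
image of x^6: 2x^6 + 15x^5 + (435/4)x^4 + (495/2)x^3 + (4895/16)x^2 + (27505/144)x + 84715/1728
image of x^7: 2x^7 + (35/2)x^6 + (609/4)x^5 + (3465/8)x^4 + (34265/48)x^3 + (192535/288)x^2 + (593005/1728)x + 772099/10368
the matrix is upper triangular; its diagonal is (2, 2, 2, 2, 2, 2, 2, 2)
for a triangular matrix the eigenvalues are the diagonal entries, with algebraic multiplicity their repetition count


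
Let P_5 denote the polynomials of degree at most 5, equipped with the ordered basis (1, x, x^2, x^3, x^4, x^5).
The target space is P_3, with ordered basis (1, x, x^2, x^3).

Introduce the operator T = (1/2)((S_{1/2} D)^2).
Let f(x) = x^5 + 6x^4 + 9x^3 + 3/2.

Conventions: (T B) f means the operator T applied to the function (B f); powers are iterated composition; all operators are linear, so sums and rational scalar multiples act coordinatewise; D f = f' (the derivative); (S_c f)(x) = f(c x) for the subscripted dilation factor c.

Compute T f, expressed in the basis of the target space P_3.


the result is g(x) = (5/64)x^3 + (9/8)x^2 + (27/8)x

D f = 5x^4 + 24x^3 + 27x^2
S_{1/2} D f = (5/16)x^4 + 3x^3 + (27/4)x^2
D (S_{1/2} D) f = (5/4)x^3 + 9x^2 + (27/2)x
S_{1/2} D (S_{1/2} D) f = (5/32)x^3 + (9/4)x^2 + (27/4)x
((1/2)((S_{1/2} D)^2)) f = (5/64)x^3 + (9/8)x^2 + (27/8)x


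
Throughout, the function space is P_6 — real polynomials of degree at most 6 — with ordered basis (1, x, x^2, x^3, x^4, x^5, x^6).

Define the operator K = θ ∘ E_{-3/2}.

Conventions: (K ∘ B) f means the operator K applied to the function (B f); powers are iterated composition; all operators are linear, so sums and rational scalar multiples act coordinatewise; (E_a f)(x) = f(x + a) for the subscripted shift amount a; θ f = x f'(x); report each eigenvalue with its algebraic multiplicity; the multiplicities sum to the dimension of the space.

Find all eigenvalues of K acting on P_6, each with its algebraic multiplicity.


image of 1: 0
image of x: x
image of x^2: 2x^2 - 3x
image of x^3: 3x^3 - 9x^2 + (27/4)x
image of x^4: 4x^4 - 18x^3 + 27x^2 - (27/2)x
image of x^5: 5x^5 - 30x^4 + (135/2)x^3 - (135/2)x^2 + (405/16)x
image of x^6: 6x^6 - 45x^5 + 135x^4 - (405/2)x^3 + (1215/8)x^2 - (729/16)x
the matrix is upper triangular; its diagonal is (0, 1, 2, 3, 4, 5, 6)
for a triangular matrix the eigenvalues are the diagonal entries, with algebraic multiplicity their repetition count

λ = 0 (multiplicity 1), λ = 1 (multiplicity 1), λ = 2 (multiplicity 1), λ = 3 (multiplicity 1), λ = 4 (multiplicity 1), λ = 5 (multiplicity 1), λ = 6 (multiplicity 1)


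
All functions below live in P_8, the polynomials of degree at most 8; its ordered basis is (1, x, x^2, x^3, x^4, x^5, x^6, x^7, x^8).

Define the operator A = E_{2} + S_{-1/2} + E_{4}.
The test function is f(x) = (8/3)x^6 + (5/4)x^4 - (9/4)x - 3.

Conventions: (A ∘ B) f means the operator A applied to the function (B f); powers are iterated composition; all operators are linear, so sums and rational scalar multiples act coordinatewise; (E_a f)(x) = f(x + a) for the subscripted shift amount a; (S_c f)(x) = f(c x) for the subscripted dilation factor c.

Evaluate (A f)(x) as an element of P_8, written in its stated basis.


g(x) = (43/8)x^6 + 96x^5 + (51365/64)x^4 + 3870x^3 + 11030x^2 + (138021/8)x + 68465/6

E_{2} f = (8/3)x^6 + 32x^5 + (645/4)x^4 + (1310/3)x^3 + 670x^2 + (2199/4)x + 1099/6
S_{-1/2} f = (1/24)x^6 + (5/64)x^4 + (9/8)x - 3
E_{4} f = (8/3)x^6 + 64x^5 + (2565/4)x^4 + (10300/3)x^3 + 10360x^2 + (66807/4)x + 33692/3
(E_{2} + S_{-1/2} + E_{4}) f = (43/8)x^6 + 96x^5 + (51365/64)x^4 + 3870x^3 + 11030x^2 + (138021/8)x + 68465/6


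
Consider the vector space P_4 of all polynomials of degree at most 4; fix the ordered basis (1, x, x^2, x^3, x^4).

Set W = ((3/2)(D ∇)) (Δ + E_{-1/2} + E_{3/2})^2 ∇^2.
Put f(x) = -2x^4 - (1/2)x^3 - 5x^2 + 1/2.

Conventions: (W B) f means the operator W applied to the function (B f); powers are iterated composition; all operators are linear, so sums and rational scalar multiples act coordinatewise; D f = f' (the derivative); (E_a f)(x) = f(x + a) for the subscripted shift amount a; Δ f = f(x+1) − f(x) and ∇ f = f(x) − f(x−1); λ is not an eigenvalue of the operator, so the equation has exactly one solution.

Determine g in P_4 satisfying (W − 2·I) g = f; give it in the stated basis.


the image equals g(x) = x^4 + (1/4)x^3 + (5/2)x^2 + 287/4

write g with unknown coordinates in the stated basis and equate coefficients in (W − 2·I) g = f
solving from the highest basis element down gives g = x^4 + (1/4)x^3 + (5/2)x^2 + 287/4
check: W g = 144
so W g − 2·g = -2x^4 - (1/2)x^3 - 5x^2 + 1/2 = f ✓


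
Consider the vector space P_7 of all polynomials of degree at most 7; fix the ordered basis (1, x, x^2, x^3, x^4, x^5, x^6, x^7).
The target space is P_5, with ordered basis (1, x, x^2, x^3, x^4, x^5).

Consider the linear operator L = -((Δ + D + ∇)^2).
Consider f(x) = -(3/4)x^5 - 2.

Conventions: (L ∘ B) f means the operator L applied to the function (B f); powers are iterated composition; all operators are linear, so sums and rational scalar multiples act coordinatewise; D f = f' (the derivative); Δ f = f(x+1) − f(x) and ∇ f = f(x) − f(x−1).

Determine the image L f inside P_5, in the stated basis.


the image equals g(x) = 135x^3 + 180x

Δ f = -(15/4)x^4 - (15/2)x^3 - (15/2)x^2 - (15/4)x - 3/4
D f = -(15/4)x^4
∇ f = -(15/4)x^4 + (15/2)x^3 - (15/2)x^2 + (15/4)x - 3/4
(Δ + D + ∇) f = -(45/4)x^4 - 15x^2 - 3/2
Δ (Δ + D + ∇) f = -45x^3 - (135/2)x^2 - 75x - 105/4
D (Δ + D + ∇) f = -45x^3 - 30x
∇ (Δ + D + ∇) f = -45x^3 + (135/2)x^2 - 75x + 105/4
(Δ + D + ∇) (Δ + D + ∇) f = -135x^3 - 180x
(-((Δ + D + ∇)^2)) f = 135x^3 + 180x


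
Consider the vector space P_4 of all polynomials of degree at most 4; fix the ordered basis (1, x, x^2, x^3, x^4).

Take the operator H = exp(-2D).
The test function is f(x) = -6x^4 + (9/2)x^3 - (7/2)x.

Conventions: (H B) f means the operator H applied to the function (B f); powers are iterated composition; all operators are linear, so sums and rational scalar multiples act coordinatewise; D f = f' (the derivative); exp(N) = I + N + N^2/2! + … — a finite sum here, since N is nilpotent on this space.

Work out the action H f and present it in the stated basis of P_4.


the result is g(x) = -6x^4 + (105/2)x^3 - 171x^2 + (485/2)x - 125

order-1 term: 48x^3 - 27x^2 + 7
order-2 term: -144x^2 + 54x
order-3 term: 192x - 36
order-4 term: -96
the series for exp(-2D) f terminates at order 4
exp(-2D) f = -6x^4 + (105/2)x^3 - 171x^2 + (485/2)x - 125


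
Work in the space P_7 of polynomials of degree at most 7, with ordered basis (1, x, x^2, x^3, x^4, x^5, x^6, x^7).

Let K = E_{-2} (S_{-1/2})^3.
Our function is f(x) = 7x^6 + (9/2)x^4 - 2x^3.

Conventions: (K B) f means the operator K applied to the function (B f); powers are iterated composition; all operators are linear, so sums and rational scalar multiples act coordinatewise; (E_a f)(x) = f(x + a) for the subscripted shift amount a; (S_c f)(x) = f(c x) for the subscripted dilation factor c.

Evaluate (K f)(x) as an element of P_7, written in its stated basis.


S_{-1/2} f = (7/64)x^6 + (9/32)x^4 + (1/4)x^3
S_{-1/2} S_{-1/2} f = (7/4096)x^6 + (9/512)x^4 - (1/32)x^3
S_{-1/2} S_{-1/2} S_{-1/2} f = (7/262144)x^6 + (9/8192)x^4 + (1/256)x^3
E_{-2} (S_{-1/2})^3 f = (7/262144)x^6 - (21/65536)x^5 + (177/65536)x^4 - (75/8192)x^3 + (153/16384)x^2 + (27/4096)x - 49/4096

the result is g(x) = (7/262144)x^6 - (21/65536)x^5 + (177/65536)x^4 - (75/8192)x^3 + (153/16384)x^2 + (27/4096)x - 49/4096


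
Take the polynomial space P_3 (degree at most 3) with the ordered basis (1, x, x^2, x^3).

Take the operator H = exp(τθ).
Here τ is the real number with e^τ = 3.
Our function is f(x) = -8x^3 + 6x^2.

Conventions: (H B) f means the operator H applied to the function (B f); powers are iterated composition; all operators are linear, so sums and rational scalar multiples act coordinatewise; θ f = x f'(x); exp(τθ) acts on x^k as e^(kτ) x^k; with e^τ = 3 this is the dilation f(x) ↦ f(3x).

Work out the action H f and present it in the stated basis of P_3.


g(x) = -216x^3 + 54x^2

exp(τθ) x^k = e^(kτ) x^k; with e^τ = 3 this sends x^k to 3^k x^k
x^2 ↦ 9 x^2
x^3 ↦ 27 x^3
applying this coordinatewise to f: exp(τθ) f = -216x^3 + 54x^2


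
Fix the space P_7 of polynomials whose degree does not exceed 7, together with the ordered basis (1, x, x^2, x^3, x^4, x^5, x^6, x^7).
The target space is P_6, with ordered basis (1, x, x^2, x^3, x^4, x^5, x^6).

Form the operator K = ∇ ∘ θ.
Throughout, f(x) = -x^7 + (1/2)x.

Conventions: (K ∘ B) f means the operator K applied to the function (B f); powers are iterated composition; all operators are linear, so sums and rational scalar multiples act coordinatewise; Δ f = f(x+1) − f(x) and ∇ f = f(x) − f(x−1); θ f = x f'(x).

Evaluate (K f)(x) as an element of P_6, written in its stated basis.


the result is g(x) = -49x^6 + 147x^5 - 245x^4 + 245x^3 - 147x^2 + 49x - 13/2

θ f = -7x^7 + (1/2)x
∇ θ f = -49x^6 + 147x^5 - 245x^4 + 245x^3 - 147x^2 + 49x - 13/2


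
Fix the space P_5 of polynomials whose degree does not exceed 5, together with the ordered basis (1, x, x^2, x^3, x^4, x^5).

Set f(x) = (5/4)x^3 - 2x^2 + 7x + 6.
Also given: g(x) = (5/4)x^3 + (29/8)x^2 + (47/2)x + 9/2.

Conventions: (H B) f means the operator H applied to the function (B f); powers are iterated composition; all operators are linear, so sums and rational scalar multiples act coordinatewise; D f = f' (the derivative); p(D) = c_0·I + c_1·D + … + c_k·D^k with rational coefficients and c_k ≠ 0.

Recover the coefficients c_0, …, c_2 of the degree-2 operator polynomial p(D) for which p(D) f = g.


D^0 f = (5/4)x^3 - 2x^2 + 7x + 6
D^1 f = (15/4)x^2 - 4x + 7
D^2 f = (15/2)x - 4
matching coefficients of g against c_0 f + c_1 Df + … from the top degree down determines the c_i
solution: c_0 = 1, c_1 = 3/2, c_2 = 3

c_0 = 1, c_1 = 3/2, c_2 = 3


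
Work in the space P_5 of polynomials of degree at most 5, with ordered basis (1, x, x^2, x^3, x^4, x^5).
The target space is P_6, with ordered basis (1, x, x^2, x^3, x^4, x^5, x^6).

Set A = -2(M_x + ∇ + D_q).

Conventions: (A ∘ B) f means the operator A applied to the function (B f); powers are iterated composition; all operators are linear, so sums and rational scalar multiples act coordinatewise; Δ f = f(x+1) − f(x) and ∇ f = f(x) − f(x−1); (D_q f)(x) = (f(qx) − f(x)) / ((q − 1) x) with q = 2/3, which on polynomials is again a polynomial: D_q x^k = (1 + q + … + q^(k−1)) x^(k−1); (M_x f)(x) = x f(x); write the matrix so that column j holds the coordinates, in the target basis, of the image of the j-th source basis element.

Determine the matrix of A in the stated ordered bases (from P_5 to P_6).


the matrix is [[0, -4, 2, -2, 2, -2]; [-2, 0, -22/3, 6, -8, 10]; [0, -2, 0, -92/9, 12, -20]; [0, 0, -2, 0, -346/27, 20]; [0, 0, 0, -2, 0, -1232/81]; [0, 0, 0, 0, -2, 0]; [0, 0, 0, 0, 0, -2]] (rows listed top to bottom)

image of 1: -2x
image of x: -2x^2 - 4
image of x^2: -2x^3 - (22/3)x + 2
image of x^3: -2x^4 - (92/9)x^2 + 6x - 2
image of x^4: -2x^5 - (346/27)x^3 + 12x^2 - 8x + 2
image of x^5: -2x^6 - (1232/81)x^4 + 20x^3 - 20x^2 + 10x - 2
each image's coordinates form column j of the matrix


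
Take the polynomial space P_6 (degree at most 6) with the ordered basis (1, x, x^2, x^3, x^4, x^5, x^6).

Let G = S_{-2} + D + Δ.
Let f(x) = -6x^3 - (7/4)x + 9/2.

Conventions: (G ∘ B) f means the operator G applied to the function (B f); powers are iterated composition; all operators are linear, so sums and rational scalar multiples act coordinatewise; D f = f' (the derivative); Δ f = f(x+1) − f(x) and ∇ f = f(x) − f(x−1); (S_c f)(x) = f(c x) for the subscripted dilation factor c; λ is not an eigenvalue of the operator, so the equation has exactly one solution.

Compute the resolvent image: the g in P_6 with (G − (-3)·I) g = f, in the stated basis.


the image equals g(x) = (6/5)x^3 - (36/35)x^2 - (173/140)x + 17/10

write g with unknown coordinates in the stated basis and equate coefficients in (G − (-3)·I) g = f
solving from the highest basis element down gives g = (6/5)x^3 - (36/35)x^2 - (173/140)x + 17/10
check: G g = -(48/5)x^3 + (108/35)x^2 + (137/70)x - 3/5
so G g − (-3)·g = -6x^3 - (7/4)x + 9/2 = f ✓


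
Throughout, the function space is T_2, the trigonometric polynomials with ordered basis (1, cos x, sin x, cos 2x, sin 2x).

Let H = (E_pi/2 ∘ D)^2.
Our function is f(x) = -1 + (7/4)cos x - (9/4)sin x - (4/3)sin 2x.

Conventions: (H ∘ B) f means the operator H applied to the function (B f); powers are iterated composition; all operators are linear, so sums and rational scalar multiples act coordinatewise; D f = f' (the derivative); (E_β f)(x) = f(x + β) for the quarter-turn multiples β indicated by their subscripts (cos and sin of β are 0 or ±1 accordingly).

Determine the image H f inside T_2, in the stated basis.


the image equals g(x) = (7/4)cos x - (9/4)sin x + (16/3)sin 2x

D f = -(9/4)cos x - (7/4)sin x - (8/3)cos 2x
E_pi/2 D f = -(7/4)cos x + (9/4)sin x + (8/3)cos 2x
D (E_pi/2 ∘ D) f = (9/4)cos x + (7/4)sin x - (16/3)sin 2x
E_pi/2 D (E_pi/2 ∘ D) f = (7/4)cos x - (9/4)sin x + (16/3)sin 2x


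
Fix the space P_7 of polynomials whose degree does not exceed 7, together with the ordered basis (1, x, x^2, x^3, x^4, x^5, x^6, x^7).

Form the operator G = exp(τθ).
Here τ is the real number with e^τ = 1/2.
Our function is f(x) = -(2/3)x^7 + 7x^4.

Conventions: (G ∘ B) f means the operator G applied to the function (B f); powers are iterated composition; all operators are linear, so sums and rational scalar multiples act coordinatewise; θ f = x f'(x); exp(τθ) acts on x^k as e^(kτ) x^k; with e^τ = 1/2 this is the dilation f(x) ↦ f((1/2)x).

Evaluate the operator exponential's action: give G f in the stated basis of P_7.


exp(τθ) x^k = e^(kτ) x^k; with e^τ = 1/2 this sends x^k to (1/2)^k x^k
x^4 ↦ 1/16 x^4
x^7 ↦ 1/128 x^7
applying this coordinatewise to f: exp(τθ) f = -(1/192)x^7 + (7/16)x^4

g(x) = -(1/192)x^7 + (7/16)x^4


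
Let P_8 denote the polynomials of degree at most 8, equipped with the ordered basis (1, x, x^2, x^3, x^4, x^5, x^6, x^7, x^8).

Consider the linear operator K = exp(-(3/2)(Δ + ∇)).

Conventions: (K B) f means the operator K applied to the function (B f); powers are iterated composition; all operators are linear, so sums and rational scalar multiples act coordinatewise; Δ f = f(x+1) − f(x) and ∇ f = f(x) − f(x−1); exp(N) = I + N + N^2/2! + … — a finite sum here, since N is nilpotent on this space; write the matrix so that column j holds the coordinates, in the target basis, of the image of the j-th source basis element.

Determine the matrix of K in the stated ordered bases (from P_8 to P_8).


the matrix is [[1, -3, 9, -30, 117, -516, 2493, -13152, 75177]; [0, 1, -6, 27, -120, 585, -3096, 17451, -105216]; [0, 0, 1, -9, 54, -300, 1755, -10836, 69804]; [0, 0, 0, 1, -12, 90, -600, 4095, -28896]; [0, 0, 0, 0, 1, -15, 135, -1050, 8190]; [0, 0, 0, 0, 0, 1, -18, 189, -1680]; [0, 0, 0, 0, 0, 0, 1, -21, 252]; [0, 0, 0, 0, 0, 0, 0, 1, -24]; [0, 0, 0, 0, 0, 0, 0, 0, 1]] (rows listed top to bottom)

image of 1: 1
image of x: x - 3
image of x^2: x^2 - 6x + 9
image of x^3: x^3 - 9x^2 + 27x - 30
image of x^4: x^4 - 12x^3 + 54x^2 - 120x + 117
image of x^5: x^5 - 15x^4 + 90x^3 - 300x^2 + 585x - 516
image of x^6: x^6 - 18x^5 + 135x^4 - 600x^3 + 1755x^2 - 3096x + 2493
image of x^7: x^7 - 21x^6 + 189x^5 - 1050x^4 + 4095x^3 - 10836x^2 + 17451x - 13152
image of x^8: x^8 - 24x^7 + 252x^6 - 1680x^5 + 8190x^4 - 28896x^3 + 69804x^2 - 105216x + 75177
each image's coordinates form column j of the matrix


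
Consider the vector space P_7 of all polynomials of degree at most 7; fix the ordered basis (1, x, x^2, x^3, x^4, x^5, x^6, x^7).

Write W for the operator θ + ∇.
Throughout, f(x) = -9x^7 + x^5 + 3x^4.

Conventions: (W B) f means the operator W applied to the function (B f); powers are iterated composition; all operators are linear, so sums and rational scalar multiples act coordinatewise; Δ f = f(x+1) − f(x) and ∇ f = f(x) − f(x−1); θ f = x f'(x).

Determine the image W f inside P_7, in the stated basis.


the result is g(x) = -63x^7 - 63x^6 + 194x^5 - 298x^4 + 317x^3 - 197x^2 + 70x - 11

θ f = -63x^7 + 5x^5 + 12x^4
∇ f = -63x^6 + 189x^5 - 310x^4 + 317x^3 - 197x^2 + 70x - 11
(θ + ∇) f = -63x^7 - 63x^6 + 194x^5 - 298x^4 + 317x^3 - 197x^2 + 70x - 11


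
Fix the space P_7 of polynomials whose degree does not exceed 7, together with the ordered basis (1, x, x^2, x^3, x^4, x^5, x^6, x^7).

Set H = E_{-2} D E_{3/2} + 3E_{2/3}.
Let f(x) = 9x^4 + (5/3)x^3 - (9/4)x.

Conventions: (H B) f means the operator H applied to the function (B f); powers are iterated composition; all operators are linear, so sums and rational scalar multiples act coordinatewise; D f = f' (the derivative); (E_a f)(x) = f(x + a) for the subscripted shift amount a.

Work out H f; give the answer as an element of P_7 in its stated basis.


E_{3/2} f = 9x^4 + (167/3)x^3 + 129x^2 + (261/2)x + 765/16
D E_{3/2} f = 36x^3 + 167x^2 + 258x + 261/2
E_{-2} D E_{3/2} f = 36x^3 - 49x^2 + 22x - 11/2
E_{2/3} f = 9x^4 + (77/3)x^3 + (82/3)x^2 + (383/36)x + 125/162
(3E_{2/3}) f = 27x^4 + 77x^3 + 82x^2 + (383/12)x + 125/54
(E_{-2} D E_{3/2} + 3E_{2/3}) f = 27x^4 + 113x^3 + 33x^2 + (647/12)x - 86/27

the result is g(x) = 27x^4 + 113x^3 + 33x^2 + (647/12)x - 86/27


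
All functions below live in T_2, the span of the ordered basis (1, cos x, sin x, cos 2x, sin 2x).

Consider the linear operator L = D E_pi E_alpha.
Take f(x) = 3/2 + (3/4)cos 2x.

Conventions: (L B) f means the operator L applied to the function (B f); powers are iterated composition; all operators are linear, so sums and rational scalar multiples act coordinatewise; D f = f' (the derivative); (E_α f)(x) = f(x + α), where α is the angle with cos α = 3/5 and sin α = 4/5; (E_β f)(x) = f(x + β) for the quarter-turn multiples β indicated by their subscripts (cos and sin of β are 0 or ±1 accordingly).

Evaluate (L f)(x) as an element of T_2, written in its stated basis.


E_alpha f = 3/2 - (21/100)cos 2x - (18/25)sin 2x
E_pi E_alpha f = 3/2 - (21/100)cos 2x - (18/25)sin 2x
D (E_pi E_alpha) f = -(36/25)cos 2x + (21/50)sin 2x

the image equals g(x) = -(36/25)cos 2x + (21/50)sin 2x


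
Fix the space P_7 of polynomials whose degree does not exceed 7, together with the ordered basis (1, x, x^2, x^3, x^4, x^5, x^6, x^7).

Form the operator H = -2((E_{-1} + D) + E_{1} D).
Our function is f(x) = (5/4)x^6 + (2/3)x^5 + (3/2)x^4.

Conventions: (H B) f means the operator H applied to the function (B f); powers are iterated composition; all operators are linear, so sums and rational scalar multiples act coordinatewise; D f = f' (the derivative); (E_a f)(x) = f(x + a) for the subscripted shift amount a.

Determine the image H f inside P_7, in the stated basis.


g(x) = -(5/2)x^6 - (49/3)x^5 - (733/6)x^4 - 152x^3 - (1609/6)x^2 - (352/3)x - 227/6

E_{-1} f = (5/4)x^6 - (41/6)x^5 + (203/12)x^4 - (73/3)x^3 + (253/12)x^2 - (61/6)x + 25/12
D f = (15/2)x^5 + (10/3)x^4 + 6x^3
(E_{-1} + D) f = (5/4)x^6 + (2/3)x^5 + (81/4)x^4 - (55/3)x^3 + (253/12)x^2 - (61/6)x + 25/12
D f = (15/2)x^5 + (10/3)x^4 + 6x^3
E_{1} D f = (15/2)x^5 + (245/6)x^4 + (283/3)x^3 + 113x^2 + (413/6)x + 101/6
((E_{-1} + D) + E_{1} D) f = (5/4)x^6 + (49/6)x^5 + (733/12)x^4 + 76x^3 + (1609/12)x^2 + (176/3)x + 227/12
(-2((E_{-1} + D) + E_{1} D)) f = -(5/2)x^6 - (49/3)x^5 - (733/6)x^4 - 152x^3 - (1609/6)x^2 - (352/3)x - 227/6


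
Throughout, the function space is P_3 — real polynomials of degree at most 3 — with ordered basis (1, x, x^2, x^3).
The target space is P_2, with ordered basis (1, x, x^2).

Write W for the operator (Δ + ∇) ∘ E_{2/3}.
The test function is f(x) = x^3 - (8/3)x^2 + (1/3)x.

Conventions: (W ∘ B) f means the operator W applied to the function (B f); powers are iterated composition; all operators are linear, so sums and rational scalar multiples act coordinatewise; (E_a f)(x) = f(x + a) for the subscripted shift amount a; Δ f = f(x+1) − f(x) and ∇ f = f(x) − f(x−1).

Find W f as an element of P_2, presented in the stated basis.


E_{2/3} f = x^3 - (2/3)x^2 - (17/9)x - 2/3
Δ E_{2/3} f = 3x^2 + (5/3)x - 14/9
∇ E_{2/3} f = 3x^2 - (13/3)x - 2/9
(Δ + ∇) E_{2/3} f = 6x^2 - (8/3)x - 16/9

the image equals g(x) = 6x^2 - (8/3)x - 16/9


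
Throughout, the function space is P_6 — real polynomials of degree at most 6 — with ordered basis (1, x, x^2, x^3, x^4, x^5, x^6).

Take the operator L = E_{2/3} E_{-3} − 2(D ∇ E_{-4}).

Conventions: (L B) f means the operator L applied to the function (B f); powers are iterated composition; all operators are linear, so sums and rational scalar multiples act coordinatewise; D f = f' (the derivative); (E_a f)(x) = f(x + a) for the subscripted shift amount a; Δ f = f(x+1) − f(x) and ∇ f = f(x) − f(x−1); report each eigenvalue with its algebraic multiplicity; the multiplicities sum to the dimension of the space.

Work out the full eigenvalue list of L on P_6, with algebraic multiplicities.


image of 1: 1
image of x: x - 7/3
image of x^2: x^2 - (14/3)x + 13/9
image of x^3: x^3 - 7x^2 + (13/3)x + 1115/27
image of x^4: x^4 - (28/3)x^3 + (26/3)x^2 + (4460/27)x - 37127/81
image of x^5: x^5 - (35/3)x^4 + (130/9)x^3 + (11150/27)x^2 - (185635/81)x + 879863/243
image of x^6: x^6 - 14x^5 + (65/3)x^4 + (22300/27)x^3 - (185635/27)x^2 + (1759726/81)x - 18261899/729
the matrix is upper triangular; its diagonal is (1, 1, 1, 1, 1, 1, 1)
for a triangular matrix the eigenvalues are the diagonal entries, with algebraic multiplicity their repetition count

λ = 1 (multiplicity 7)


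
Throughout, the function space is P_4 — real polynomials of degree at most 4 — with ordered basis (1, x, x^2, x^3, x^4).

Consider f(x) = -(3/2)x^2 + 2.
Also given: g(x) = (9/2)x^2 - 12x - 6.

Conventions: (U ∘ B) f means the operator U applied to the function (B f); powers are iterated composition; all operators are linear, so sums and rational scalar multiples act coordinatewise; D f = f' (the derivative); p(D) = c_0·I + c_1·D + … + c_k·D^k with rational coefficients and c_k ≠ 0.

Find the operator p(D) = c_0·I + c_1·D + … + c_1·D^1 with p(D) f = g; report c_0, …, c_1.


c_0 = -3, c_1 = 4

D^0 f = -(3/2)x^2 + 2
D^1 f = -3x
matching coefficients of g against c_0 f + c_1 Df + … from the top degree down determines the c_i
solution: c_0 = -3, c_1 = 4


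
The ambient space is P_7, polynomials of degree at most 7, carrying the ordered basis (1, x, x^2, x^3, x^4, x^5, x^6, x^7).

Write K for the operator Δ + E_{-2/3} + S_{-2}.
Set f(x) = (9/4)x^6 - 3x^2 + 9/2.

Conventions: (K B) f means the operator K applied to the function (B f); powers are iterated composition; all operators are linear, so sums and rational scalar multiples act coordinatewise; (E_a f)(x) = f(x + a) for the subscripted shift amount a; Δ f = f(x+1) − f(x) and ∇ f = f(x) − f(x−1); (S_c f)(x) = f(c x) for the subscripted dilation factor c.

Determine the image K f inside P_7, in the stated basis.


Δ f = (27/2)x^5 + (135/4)x^4 + 45x^3 + (135/4)x^2 + (15/2)x - 3/4
E_{-2/3} f = (9/4)x^6 - 9x^5 + 15x^4 - (40/3)x^3 + (11/3)x^2 + (20/9)x + 545/162
S_{-2} f = 144x^6 - 12x^2 + 9/2
(Δ + E_{-2/3} + S_{-2}) f = (585/4)x^6 + (9/2)x^5 + (195/4)x^4 + (95/3)x^3 + (305/12)x^2 + (175/18)x + 2305/324

the result is g(x) = (585/4)x^6 + (9/2)x^5 + (195/4)x^4 + (95/3)x^3 + (305/12)x^2 + (175/18)x + 2305/324


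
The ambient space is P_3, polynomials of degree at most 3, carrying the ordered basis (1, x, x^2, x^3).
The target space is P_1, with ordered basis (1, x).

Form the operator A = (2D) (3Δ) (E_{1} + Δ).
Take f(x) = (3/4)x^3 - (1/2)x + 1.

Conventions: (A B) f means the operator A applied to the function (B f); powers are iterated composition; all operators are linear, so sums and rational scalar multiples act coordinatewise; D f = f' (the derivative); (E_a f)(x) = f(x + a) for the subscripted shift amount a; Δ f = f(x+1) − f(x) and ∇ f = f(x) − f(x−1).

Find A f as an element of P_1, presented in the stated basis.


g(x) = 27x + 135/2

E_{1} f = (3/4)x^3 + (9/4)x^2 + (7/4)x + 5/4
Δ f = (9/4)x^2 + (9/4)x + 1/4
(E_{1} + Δ) f = (3/4)x^3 + (9/2)x^2 + 4x + 3/2
Δ (E_{1} + Δ) f = (9/4)x^2 + (45/4)x + 37/4
(3Δ) (E_{1} + Δ) f = (27/4)x^2 + (135/4)x + 111/4
D ((3Δ) (E_{1} + Δ)) f = (27/2)x + 135/4
(2D) ((3Δ) (E_{1} + Δ)) f = 27x + 135/2


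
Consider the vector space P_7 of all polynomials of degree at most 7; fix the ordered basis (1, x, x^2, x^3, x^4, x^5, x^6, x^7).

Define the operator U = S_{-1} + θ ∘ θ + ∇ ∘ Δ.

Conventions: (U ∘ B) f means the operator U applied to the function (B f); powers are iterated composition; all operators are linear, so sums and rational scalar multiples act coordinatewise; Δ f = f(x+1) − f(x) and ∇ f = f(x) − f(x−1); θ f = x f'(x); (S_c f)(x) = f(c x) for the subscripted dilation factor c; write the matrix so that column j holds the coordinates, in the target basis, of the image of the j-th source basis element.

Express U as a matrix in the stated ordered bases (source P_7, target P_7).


image of 1: 1
image of x: 0
image of x^2: 5x^2 + 2
image of x^3: 8x^3 + 6x
image of x^4: 17x^4 + 12x^2 + 2
image of x^5: 24x^5 + 20x^3 + 10x
image of x^6: 37x^6 + 30x^4 + 30x^2 + 2
image of x^7: 48x^7 + 42x^5 + 70x^3 + 14x
each image's coordinates form column j of the matrix

the matrix is [[1, 0, 2, 0, 2, 0, 2, 0]; [0, 0, 0, 6, 0, 10, 0, 14]; [0, 0, 5, 0, 12, 0, 30, 0]; [0, 0, 0, 8, 0, 20, 0, 70]; [0, 0, 0, 0, 17, 0, 30, 0]; [0, 0, 0, 0, 0, 24, 0, 42]; [0, 0, 0, 0, 0, 0, 37, 0]; [0, 0, 0, 0, 0, 0, 0, 48]] (rows listed top to bottom)


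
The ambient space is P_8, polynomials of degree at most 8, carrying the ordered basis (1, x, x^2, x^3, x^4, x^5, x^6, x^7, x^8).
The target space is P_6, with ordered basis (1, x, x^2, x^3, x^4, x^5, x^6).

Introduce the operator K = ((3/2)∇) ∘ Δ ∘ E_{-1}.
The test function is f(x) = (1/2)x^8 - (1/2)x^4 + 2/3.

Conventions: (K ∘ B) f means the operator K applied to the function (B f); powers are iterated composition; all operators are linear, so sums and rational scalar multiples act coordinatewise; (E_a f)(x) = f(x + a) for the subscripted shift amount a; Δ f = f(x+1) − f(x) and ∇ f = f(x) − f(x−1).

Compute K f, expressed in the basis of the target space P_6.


E_{-1} f = (1/2)x^8 - 4x^7 + 14x^6 - 28x^5 + (69/2)x^4 - 26x^3 + 11x^2 - 2x + 2/3
Δ E_{-1} f = 4x^7 - 14x^6 + 28x^5 - 35x^4 + 26x^3 - 11x^2 + 2x
∇ (Δ ∘ E_{-1}) f = 28x^6 - 168x^5 + 490x^4 - 840x^3 + 862x^2 - 492x + 120
((3/2)∇) (Δ ∘ E_{-1}) f = 42x^6 - 252x^5 + 735x^4 - 1260x^3 + 1293x^2 - 738x + 180

g(x) = 42x^6 - 252x^5 + 735x^4 - 1260x^3 + 1293x^2 - 738x + 180


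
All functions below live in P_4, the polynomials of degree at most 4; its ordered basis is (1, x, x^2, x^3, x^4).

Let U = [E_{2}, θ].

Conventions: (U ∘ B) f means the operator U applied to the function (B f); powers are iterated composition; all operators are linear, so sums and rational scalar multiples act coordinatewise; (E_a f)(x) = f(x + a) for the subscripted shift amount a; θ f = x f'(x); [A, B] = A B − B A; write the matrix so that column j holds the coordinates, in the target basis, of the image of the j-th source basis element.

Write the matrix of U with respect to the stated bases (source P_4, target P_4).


the matrix is [[0, 2, 8, 24, 64]; [0, 0, 4, 24, 96]; [0, 0, 0, 6, 48]; [0, 0, 0, 0, 8]; [0, 0, 0, 0, 0]] (rows listed top to bottom)

image of 1: 0
image of x: 2
image of x^2: 4x + 8
image of x^3: 6x^2 + 24x + 24
image of x^4: 8x^3 + 48x^2 + 96x + 64
each image's coordinates form column j of the matrix


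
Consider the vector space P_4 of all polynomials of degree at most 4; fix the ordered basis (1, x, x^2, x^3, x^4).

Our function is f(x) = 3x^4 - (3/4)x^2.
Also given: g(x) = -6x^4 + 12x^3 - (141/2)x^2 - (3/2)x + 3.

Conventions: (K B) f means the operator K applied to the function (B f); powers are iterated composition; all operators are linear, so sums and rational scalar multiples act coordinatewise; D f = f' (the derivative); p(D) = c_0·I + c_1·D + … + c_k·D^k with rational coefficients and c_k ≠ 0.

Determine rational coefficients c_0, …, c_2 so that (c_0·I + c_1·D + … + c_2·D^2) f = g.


D^0 f = 3x^4 - (3/4)x^2
D^1 f = 12x^3 - (3/2)x
D^2 f = 36x^2 - 3/2
matching coefficients of g against c_0 f + c_1 Df + … from the top degree down determines the c_i
solution: c_0 = -2, c_1 = 1, c_2 = -2

p(D) = -2·I + D − 2·D^2, i.e. c_0 = -2, c_1 = 1, c_2 = -2


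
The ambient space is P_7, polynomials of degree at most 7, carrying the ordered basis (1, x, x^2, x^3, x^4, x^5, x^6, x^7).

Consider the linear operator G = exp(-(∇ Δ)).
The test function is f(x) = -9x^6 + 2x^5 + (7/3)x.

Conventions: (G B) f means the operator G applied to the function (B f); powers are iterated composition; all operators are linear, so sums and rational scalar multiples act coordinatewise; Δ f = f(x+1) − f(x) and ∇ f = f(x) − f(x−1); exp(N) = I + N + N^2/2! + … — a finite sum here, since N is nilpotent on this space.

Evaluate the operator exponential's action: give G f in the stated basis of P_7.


order-1 term: 270x^4 - 40x^3 + 270x^2 - 20x + 18
order-2 term: -1620x^2 + 120x - 540
order-3 term: 1080
the series for exp(-(∇ Δ)) f terminates at order 3
exp(-(∇ Δ)) f = -9x^6 + 2x^5 + 270x^4 - 40x^3 - 1350x^2 + (307/3)x + 558

g(x) = -9x^6 + 2x^5 + 270x^4 - 40x^3 - 1350x^2 + (307/3)x + 558


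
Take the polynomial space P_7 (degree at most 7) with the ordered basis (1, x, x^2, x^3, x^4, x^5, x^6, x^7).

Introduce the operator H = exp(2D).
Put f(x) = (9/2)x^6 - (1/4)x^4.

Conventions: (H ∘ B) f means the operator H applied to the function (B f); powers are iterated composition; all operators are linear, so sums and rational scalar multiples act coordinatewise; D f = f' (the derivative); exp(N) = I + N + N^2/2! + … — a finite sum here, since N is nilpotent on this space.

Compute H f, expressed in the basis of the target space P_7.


the result is g(x) = (9/2)x^6 + 54x^5 + (1079/4)x^4 + 718x^3 + 1074x^2 + 856x + 284

order-1 term: 54x^5 - 2x^3
order-2 term: 270x^4 - 6x^2
order-3 term: 720x^3 - 8x
order-4 term: 1080x^2 - 4
order-5 term: 864x
order-6 term: 288
the series for exp(2D) f terminates at order 6
exp(2D) f = (9/2)x^6 + 54x^5 + (1079/4)x^4 + 718x^3 + 1074x^2 + 856x + 284


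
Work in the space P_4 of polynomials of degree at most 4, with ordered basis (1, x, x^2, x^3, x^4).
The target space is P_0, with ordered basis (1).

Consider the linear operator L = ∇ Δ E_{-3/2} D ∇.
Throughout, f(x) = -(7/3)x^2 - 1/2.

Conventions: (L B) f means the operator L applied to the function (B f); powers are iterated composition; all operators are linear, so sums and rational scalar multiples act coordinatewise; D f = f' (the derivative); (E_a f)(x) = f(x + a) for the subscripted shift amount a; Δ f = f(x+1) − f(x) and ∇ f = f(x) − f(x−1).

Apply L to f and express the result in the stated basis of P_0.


g(x) = 0

∇ f = -(14/3)x + 7/3
D ∇ f = -14/3
E_{-3/2} (D ∇) f = -14/3
Δ E_{-3/2} (D ∇) f = 0
∇ Δ E_{-3/2} (D ∇) f = 0


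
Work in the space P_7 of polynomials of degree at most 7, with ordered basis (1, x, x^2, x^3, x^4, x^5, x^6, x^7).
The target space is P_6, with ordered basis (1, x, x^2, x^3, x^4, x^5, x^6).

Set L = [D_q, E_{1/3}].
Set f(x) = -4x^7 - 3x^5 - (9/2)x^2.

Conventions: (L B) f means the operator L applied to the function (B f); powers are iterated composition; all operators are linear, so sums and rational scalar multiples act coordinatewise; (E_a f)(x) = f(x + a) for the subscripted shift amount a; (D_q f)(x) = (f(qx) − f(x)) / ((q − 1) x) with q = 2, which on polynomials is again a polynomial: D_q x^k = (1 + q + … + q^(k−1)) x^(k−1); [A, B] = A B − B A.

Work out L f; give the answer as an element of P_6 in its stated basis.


E_{1/3} f = -4x^7 - (28/3)x^6 - (37/3)x^5 - (275/27)x^4 - (410/81)x^3 - (965/162)x^2 - (2350/729)x - 2249/4374
D_q E_{1/3} f = -508x^6 - 588x^5 - (1147/3)x^4 - (1375/9)x^3 - (2870/81)x^2 - (965/54)x - 2350/729
D_q f = -508x^6 - 93x^4 - (27/2)x
E_{1/3} D_q f = -508x^6 - 1016x^5 - (2819/3)x^4 - (13508/27)x^3 - (4214/27)x^2 - (6451/162)x - 9251/1458
[D_q, E_{1/3}] f = 428x^5 + (1672/3)x^4 + (9383/27)x^3 + (9772/81)x^2 + (1778/81)x + 1517/486

g(x) = 428x^5 + (1672/3)x^4 + (9383/27)x^3 + (9772/81)x^2 + (1778/81)x + 1517/486
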